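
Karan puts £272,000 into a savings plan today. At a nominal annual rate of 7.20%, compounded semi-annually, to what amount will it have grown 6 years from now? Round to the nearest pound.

i = 0.072/2 = 0.036 per half-year; n = 6·2 = 12.
FV = 272,000 × (1 + 0.036)^12 = 415,801.4208

£415,801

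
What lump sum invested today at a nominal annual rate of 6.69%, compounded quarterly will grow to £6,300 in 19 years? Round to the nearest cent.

With 4 periods per year: i = 0.016725, n = 76.
Discount factor = (1+0.016725)^(−76) = 0.283487; PV = 6,300 × 0.283487 = 1,785.9708

£1,785.97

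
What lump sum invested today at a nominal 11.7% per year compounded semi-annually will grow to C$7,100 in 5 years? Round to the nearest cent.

C$4,021.14

Periodic rate i = 0.117/2 = 0.0585; n = 5 × 2 = 10 periods.
PV = 7,100 / (1 + 0.0585)^10 = 7,100 / 1.765666 = 4,021.1449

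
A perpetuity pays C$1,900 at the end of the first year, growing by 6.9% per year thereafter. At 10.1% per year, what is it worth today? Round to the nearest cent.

PV = PMT / (i − g) = 1900 / (0.101 − 0.069) = 1900 / 0.032000 = 59,375.0000

C$59,375.00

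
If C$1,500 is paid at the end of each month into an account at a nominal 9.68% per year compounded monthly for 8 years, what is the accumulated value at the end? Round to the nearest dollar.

C$216,179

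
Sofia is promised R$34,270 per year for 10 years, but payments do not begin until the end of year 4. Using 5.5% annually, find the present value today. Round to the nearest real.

R$219,984

PV at t=3 (ordinary 10-year annuity): 34270 × a(10|0.055) = 34270 × 7.537626 = 258,314.4371
Discount back 3 years: 258,314.4371 × (1+0.055)^(−3) = 258,314.4371 × 0.851614 = 219,984.1043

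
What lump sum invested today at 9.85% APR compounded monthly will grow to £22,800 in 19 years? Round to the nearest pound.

With 12 periods per year: i = 0.00820833, n = 228.
Discount factor = (1+0.00820833)^(−228) = 0.155073; PV = 22,800 × 0.155073 = 3,535.6590

£3,536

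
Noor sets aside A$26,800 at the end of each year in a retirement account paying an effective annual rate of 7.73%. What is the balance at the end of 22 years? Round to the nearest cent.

Accumulation factor s(22|0.0773) = 53.625491; FV = 26800 × 53.625491 = 1,437,163.1462

A$1,437,163.15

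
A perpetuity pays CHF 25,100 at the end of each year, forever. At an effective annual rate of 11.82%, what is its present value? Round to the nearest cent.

CHF 212,351.95

PV = PMT / i = 25100 / 0.1182 = 212,351.9459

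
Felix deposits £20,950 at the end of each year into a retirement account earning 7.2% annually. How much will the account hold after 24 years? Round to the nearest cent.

£1,252,597.96

Accumulation factor s(24|0.072) = 59.789879; FV = 20950 × 59.789879 = 1,252,597.9561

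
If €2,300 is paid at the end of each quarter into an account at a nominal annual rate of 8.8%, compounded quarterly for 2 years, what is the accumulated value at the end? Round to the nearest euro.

€19,881

i = 0.088/4 = 0.022 per quarter; n = 2·4 = 8.
FV = 2300 × [(1+0.022)^8 − 1] / 0.022 = 2300 × 8.643863 = 19,880.8840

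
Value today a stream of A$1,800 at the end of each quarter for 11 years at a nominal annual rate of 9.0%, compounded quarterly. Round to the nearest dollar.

A$49,946

Periodic rate i = 0.09/4 = 0.0225; n = 11 × 4 = 44 periods.
PV = PMT · [1 − (1+i)^(−n)] / i = 1800 · 27.747710 = 49,945.8774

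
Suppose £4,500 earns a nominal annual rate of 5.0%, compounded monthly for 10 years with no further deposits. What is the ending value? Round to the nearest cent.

£7,411.54

With 12 periods per year: i = 0.00416667, n = 120.
FV = 4,500 × (1 + 0.00416667)^120 = 7,411.5427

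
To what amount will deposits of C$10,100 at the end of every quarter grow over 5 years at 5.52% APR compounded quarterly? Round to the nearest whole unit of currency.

C$230,809

With 4 periods per year: i = 0.0138, n = 20.
Accumulation factor s(20|0.0138) = 22.852417; FV = 10100 × 22.852417 = 230,809.4101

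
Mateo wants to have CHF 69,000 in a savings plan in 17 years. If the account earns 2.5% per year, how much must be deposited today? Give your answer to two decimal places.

CHF 45,346.46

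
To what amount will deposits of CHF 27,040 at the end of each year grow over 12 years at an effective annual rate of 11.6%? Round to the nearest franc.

CHF 636,896

FV = 27040 × [(1+0.116)^12 − 1] / 0.116 = 27040 × 23.553850 = 636,896.1123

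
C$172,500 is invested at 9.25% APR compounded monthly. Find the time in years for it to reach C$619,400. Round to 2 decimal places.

Periodic rate i = 0.0925/12 = 0.00770833.
(1+i)^n = 619400/172500 = 3.59072, so n = ln 3.59072 / ln 1.00771 = 166.4789 months
= 166.4789/12 years

13.87 years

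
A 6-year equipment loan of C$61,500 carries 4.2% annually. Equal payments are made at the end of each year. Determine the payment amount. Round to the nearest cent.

PMT = 61500 / ( [1 − (1+0.042)^(−6)] / 0.042 ) = 61500 / 5.208177 = 11,808.3550

C$11,808.36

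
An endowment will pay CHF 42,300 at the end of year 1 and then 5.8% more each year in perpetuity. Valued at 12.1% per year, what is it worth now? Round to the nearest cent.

PV = D₁/(r − g) = 42300/(0.121 − 0.058) = 671,428.5714

CHF 671,428.57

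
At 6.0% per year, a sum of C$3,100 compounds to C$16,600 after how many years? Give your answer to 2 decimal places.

n = ln(16600/3100) / ln(1+0.06) = ln(5.35484) / 0.058269 = 28.7975 years

28.80 years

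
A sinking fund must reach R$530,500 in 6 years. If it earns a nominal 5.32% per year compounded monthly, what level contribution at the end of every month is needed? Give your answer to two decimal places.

Periodic rate i = 0.0532/12 = 0.00443333; n = 6 × 12 = 72 periods.
PMT = 530500 / ( [(1+0.00443333)^72 − 1] / 0.00443333 ) = 530500 / 84.599118 = 6,270.7509

R$6,270.75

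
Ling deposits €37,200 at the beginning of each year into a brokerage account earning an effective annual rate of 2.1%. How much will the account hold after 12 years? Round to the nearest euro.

Accumulation factor s(12|0.021) × (1+i) = 13.771005; FV = 37200 × 13.771005 = 512,281.3886
(annuity-due: payments at period start, so ×(1+i).)

€512,281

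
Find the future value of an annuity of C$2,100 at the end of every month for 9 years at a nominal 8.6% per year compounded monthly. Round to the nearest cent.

C$340,623.52

Periodic rate i = 0.086/12 = 0.00716667; n = 9 × 12 = 108 periods.
FV = 2100 × [(1+0.00716667)^108 − 1] / 0.00716667 = 2100 × 162.201674 = 340,623.5164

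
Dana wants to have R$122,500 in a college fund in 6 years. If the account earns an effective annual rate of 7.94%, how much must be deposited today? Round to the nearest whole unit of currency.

R$77,454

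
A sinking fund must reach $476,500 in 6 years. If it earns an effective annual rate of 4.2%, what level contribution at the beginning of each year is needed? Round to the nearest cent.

FV-annuity factor × (1+i) = 6.946399; PMT = 476500 / 6.946399 = 68,596.6896

$68,596.69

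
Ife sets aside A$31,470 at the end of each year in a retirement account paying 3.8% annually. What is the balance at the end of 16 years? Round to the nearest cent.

FV = PMT · [(1+i)^n − 1] / i = 31470 · 21.478285 = 675,921.6415

A$675,921.64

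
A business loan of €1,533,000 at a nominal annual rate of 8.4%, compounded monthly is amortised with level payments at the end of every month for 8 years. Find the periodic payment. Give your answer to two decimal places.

€21,984.49

With 12 periods per year: i = 0.007, n = 96.
Annuity-PV factor = 69.730980; PMT = 1.533e+06 / 69.730980 = 21,984.4896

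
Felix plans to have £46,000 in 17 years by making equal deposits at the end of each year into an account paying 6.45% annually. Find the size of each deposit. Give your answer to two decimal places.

PMT = 46000 / ( [(1+0.0645)^17 − 1] / 0.0645 ) = 46000 / 29.362047 = 1,566.6483

£1,566.65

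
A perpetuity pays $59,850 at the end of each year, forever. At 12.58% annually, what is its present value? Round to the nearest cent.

$475,755.17

PV = C/r = 59850/0.1258 = 475,755.1669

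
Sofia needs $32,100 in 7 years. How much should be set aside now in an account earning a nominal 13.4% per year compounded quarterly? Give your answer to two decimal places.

i = 0.134/4 = 0.0335 per quarter; n = 7·4 = 28.
PV = 32,100 / (1 + 0.0335)^28 = 32,100 / 2.515901 = 12,758.8510

$12,758.85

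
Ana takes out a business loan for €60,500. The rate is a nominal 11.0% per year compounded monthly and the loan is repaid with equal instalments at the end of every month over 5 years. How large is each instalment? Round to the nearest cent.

Periodic rate i = 0.11/12 = 0.00916667; n = 5 × 12 = 60 periods.
PMT = 60500 / ( [1 − (1+0.00916667)^(−60)] / 0.00916667 ) = 60500 / 45.993034 = 1,315.4166

€1,315.42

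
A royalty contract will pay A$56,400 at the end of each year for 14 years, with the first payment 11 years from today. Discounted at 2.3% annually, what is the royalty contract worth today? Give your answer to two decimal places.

PV at t=10 (ordinary 14-year annuity): 56400 × a(14|0.023) = 56400 × 11.854516 = 668,594.7253
Discount back 10 years: 668,594.7253 × (1+0.023)^(−10) = 668,594.7253 × 0.796606 = 532,606.6798

A$532,606.68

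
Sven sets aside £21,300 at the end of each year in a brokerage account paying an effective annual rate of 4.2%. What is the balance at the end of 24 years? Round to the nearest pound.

FV = 21300 × [(1+0.042)^24 − 1] / 0.042 = 21300 × 40.101528 = 854,162.5457

£854,163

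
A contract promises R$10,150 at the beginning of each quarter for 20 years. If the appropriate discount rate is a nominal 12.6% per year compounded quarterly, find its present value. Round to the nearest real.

With 4 periods per year: i = 0.0315, n = 80.
PV = PMT · [1 − (1+i)^(−n)] / i × (1+i) = 10150 · 30.006855 = 304,569.5758
(Beginning-of-period payments → annuity-due factor ×(1+i).)

R$304,570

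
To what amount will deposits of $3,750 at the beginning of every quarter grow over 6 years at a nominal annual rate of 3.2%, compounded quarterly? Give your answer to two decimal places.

$99,577.13

i = 0.032/4 = 0.008 per quarter; n = 6·4 = 24.
FV = PMT · [(1+i)^n − 1] / i × (1+i) = 3750 · 26.553900 = 99,577.1263
(annuity-due: payments at period start, so ×(1+i).)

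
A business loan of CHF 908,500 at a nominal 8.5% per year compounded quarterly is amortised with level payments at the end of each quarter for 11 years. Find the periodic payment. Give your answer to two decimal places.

Periodic rate i = 0.085/4 = 0.02125; n = 11 × 4 = 44 periods.
PMT = 908500 / ( [1 − (1+0.02125)^(−44)] / 0.02125 ) = 908500 / 28.402331 = 31,986.8116

CHF 31,986.81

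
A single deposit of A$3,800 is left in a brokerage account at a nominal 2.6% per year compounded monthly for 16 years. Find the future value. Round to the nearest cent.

A$5,757.77

i = 0.026/12 = 0.00216667 per month; n = 16·12 = 192.
FV = 3,800 × (1 + 0.00216667)^192 = 5,757.7746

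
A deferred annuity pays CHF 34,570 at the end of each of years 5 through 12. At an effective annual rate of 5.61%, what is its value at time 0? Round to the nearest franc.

CHF 175,262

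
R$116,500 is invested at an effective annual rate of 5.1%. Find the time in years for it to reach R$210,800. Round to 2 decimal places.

n = ln(210800/116500) / ln(1+0.051) = ln(1.80944) / 0.049742 = 11.9219 years

11.92 years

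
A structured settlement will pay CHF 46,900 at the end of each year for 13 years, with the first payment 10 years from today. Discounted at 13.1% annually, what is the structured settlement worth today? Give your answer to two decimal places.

CHF 94,369.88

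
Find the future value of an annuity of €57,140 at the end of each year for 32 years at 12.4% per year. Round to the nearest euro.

FV = 57140 × [(1+0.124)^32 − 1] / 0.124 = 57140 × 331.639182 = 18,949,862.8382

€18,949,863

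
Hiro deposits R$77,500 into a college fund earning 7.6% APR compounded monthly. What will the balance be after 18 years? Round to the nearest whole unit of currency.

Periodic rate i = 0.076/12 = 0.00633333; n = 18 × 12 = 216 periods.
FV = PV·(1+i)^n = 77,500 × 3.910582 = 303,070.1026

R$303,070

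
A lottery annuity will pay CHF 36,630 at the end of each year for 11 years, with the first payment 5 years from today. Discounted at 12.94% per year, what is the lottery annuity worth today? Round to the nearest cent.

CHF 128,361.66

Value one period before first payment (t=4): 36630 × [1 − (1+0.1294)^(−11)] / 0.1294 = 36630 × 5.701506 = 208,846.1505
PV₀ = 208,846.1505 / (1+0.1294)^4 = 208,846.1505 / 1.627013 = 128,361.6648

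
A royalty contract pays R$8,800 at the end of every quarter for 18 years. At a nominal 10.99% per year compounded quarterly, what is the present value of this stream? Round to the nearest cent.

R$274,790.90

Periodic rate i = 0.1099/4 = 0.027475; n = 18 × 4 = 72 periods.
PV = PMT · [1 − (1+i)^(−n)] / i = 8800 · 31.226239 = 274,790.9022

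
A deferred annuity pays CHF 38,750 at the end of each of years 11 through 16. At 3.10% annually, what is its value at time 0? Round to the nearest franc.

CHF 154,178

Value one period before first payment (t=10): 38750 × [1 − (1+0.031)^(−6)] / 0.031 = 38750 × 5.399283 = 209,222.1970
Discount back 10 years: 209,222.1970 × (1+0.031)^(−10) = 209,222.1970 × 0.736908 = 154,177.5377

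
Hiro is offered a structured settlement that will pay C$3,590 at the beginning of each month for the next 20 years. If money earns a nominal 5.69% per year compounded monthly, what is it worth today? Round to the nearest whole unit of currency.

i = 0.0569/12 = 0.00474167 per month; n = 20·12 = 240.
Annuity factor a(240|0.00474167) × (1+i) = 143.809292; PV = 3590 × 143.809292 = 516,275.3572
(Beginning-of-period payments → annuity-due factor ×(1+i).)

C$516,275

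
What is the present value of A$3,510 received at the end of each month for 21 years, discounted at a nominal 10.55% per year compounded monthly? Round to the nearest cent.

Periodic rate i = 0.1055/12 = 0.00879167; n = 21 × 12 = 252 periods.
PV = PMT · [1 − (1+i)^(−n)] / i = 3510 · 101.213982 = 355,261.0777

A$355,261.08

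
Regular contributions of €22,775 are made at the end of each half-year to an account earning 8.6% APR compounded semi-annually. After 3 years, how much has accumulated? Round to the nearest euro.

€152,210

With 2 periods per year: i = 0.043, n = 6.
Accumulation factor s(6|0.043) = 6.683193; FV = 22775 × 6.683193 = 152,209.7266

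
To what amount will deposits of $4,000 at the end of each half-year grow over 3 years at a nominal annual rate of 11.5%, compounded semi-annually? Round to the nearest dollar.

$27,726

With 2 periods per year: i = 0.0575, n = 6.
FV = PMT · [(1+i)^n − 1] / i = 4000 · 6.931543 = 27,726.1714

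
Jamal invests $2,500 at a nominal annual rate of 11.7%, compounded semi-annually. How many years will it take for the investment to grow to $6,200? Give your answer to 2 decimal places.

7.99 years

Periodic rate i = 0.117/2 = 0.0585.
n = ln(6200/2500) / ln(1+0.0585) = ln(2.48000) / 0.056853 = 15.9756 half-years
= 15.9756/2 years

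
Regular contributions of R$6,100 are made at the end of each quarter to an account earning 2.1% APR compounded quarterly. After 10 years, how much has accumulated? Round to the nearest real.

R$270,724

Periodic rate i = 0.021/4 = 0.00525; n = 10 × 4 = 40 periods.
FV = PMT · [(1+i)^n − 1] / i = 6100 · 44.381058 = 270,724.4508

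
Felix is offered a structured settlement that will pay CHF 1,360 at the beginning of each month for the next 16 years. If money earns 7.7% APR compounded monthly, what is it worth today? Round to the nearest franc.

i = 0.077/12 = 0.00641667 per month; n = 16·12 = 192.
Annuity factor a(192|0.00641667) × (1+i) = 110.910940; PV = 1360 × 110.910940 = 150,838.8783
(annuity-due: payments at period start, so ×(1+i).)

CHF 150,839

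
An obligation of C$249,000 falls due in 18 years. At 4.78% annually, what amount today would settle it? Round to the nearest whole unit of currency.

C$107,446

Discount factor = (1+0.0478)^(−18) = 0.431508; PV = 249,000 × 0.431508 = 107,445.5054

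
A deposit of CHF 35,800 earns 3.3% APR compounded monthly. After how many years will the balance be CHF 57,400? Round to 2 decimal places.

14.33 years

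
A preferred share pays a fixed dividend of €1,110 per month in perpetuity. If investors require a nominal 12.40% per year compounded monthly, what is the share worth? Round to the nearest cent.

€107,419.35

Periodic rate i = 0.124/12 = 0.0103333.
PV = C/r = 1110/0.0103333 = 107,419.3548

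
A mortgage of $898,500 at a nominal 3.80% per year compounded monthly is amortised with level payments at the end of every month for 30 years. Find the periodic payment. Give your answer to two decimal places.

$4,186.63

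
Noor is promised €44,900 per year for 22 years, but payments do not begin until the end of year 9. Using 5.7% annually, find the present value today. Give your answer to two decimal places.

€356,237.36

PV at t=8 (ordinary 22-year annuity): 44900 × a(22|0.057) = 44900 × 12.362122 = 555,059.2764
PV₀ = 555,059.2764 / (1+0.057)^8 = 555,059.2764 / 1.558116 = 356,237.3625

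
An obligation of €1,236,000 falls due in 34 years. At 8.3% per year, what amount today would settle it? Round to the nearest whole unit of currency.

€82,158

PV = FV·(1+i)^(−n) = 1,236,000 × 0.066471 = 82,158.2056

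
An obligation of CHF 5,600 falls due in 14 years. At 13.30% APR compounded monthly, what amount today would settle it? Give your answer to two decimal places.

CHF 878.98

Periodic rate i = 0.133/12 = 0.0110833; n = 14 × 12 = 168 periods.
PV = FV·(1+i)^(−n) = 5,600 × 0.156961 = 878.9824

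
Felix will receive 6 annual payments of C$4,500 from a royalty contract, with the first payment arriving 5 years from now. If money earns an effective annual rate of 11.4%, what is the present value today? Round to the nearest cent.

Value one period before first payment (t=4): 4500 × [1 − (1+0.114)^(−6)] / 0.114 = 4500 × 4.182233 = 18,820.0483
PV₀ = 18,820.0483 / (1+0.114)^4 = 18,820.0483 / 1.540071 = 12,220.2466

C$12,220.25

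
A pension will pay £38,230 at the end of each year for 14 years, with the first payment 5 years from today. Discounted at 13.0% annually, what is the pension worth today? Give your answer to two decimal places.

£147,775.54

Value one period before first payment (t=4): 38230 × [1 − (1+0.13)^(−14)] / 0.13 = 38230 × 6.302488 = 240,944.1189
PV₀ = 240,944.1189 / (1+0.13)^4 = 240,944.1189 / 1.630474 = 147,775.5405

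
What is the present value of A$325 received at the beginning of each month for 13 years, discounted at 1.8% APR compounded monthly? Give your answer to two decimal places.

A$45,242.64

With 12 periods per year: i = 0.0015, n = 156.
PV = PMT · [1 − (1+i)^(−n)] / i × (1+i) = 325 · 139.208117 = 45,242.6381
(Beginning-of-period payments → annuity-due factor ×(1+i).)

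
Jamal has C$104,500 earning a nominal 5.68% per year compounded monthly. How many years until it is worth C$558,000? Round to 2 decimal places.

Periodic rate i = 0.0568/12 = 0.00473333.
(1+i)^n = 558000/104500 = 5.33971, so n = ln 5.33971 / ln 1.00473 = 354.7465 months
= 354.7465/12 years

29.56 years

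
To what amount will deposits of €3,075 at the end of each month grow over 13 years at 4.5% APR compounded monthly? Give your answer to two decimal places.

€650,283.03

i = 0.045/12 = 0.00375 per month; n = 13·12 = 156.
FV = PMT · [(1+i)^n − 1] / i = 3075 · 211.474157 = 650,283.0316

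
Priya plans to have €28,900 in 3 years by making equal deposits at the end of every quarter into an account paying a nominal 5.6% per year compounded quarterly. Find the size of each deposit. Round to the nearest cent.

i = 0.056/4 = 0.014 per quarter; n = 3·4 = 12.
PMT = 28900 / ( [(1+0.014)^12 − 1] / 0.014 ) = 28900 / 12.968509 = 2,228.4751

€2,228.48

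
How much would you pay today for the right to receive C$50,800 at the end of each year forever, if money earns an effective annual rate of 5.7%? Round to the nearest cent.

C$891,228.07

PV = C/r = 50800/0.057 = 891,228.0702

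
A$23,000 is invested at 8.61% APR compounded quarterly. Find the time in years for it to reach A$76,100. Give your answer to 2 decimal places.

Periodic rate i = 0.0861/4 = 0.021525.
(1+i)^n = 76100/23000 = 3.30870, so n = ln 3.30870 / ln 1.02153 = 56.1852 quarters
= 56.1852/4 years

14.05 years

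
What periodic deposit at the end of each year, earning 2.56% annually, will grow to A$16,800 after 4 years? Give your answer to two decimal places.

FV-annuity factor = 4.156238; PMT = 16800 / 4.156238 = 4,042.1167

A$4,042.12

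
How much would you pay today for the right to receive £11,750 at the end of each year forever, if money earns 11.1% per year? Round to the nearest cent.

PV = C/r = 11750/0.111 = 105,855.8559

£105,855.86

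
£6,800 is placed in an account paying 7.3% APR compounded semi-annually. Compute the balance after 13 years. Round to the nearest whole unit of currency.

i = 0.073/2 = 0.0365 per half-year; n = 13·2 = 26.
FV = PV·(1+i)^n = 6,800 × 2.539814 = 17,270.7374

£17,271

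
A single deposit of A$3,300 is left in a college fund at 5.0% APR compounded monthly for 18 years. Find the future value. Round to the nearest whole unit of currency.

With 12 periods per year: i = 0.00416667, n = 216.
FV = PV·(1+i)^n = 3,300 × 2.455008 = 8,101.5278

A$8,102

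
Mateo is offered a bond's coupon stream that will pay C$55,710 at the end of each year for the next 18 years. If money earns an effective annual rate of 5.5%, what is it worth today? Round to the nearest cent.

C$626,518.81

Annuity factor a(18|0.055) = 11.246074; PV = 55710 × 11.246074 = 626,518.8085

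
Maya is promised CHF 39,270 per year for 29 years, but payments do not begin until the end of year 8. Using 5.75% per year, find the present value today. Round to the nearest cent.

PV at t=7 (ordinary 29-year annuity): 39270 × a(29|0.0575) = 39270 × 13.954132 = 547,978.7821
PV₀ = 547,978.7821 / (1+0.0575)^7 = 547,978.7821 / 1.478981 = 370,511.0037

CHF 370,511.00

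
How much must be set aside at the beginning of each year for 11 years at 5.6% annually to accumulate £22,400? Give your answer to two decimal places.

£1,446.92

PMT = 22400 / ( [(1+0.056)^11 − 1] / 0.056 × (1+i) ) = 22400 / 15.481173 = 1,446.9188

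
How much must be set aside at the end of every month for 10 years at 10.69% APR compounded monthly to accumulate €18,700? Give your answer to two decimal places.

€87.74

i = 0.1069/12 = 0.00890833 per month; n = 10·12 = 120.
PMT = 18700 / ( [(1+0.00890833)^120 − 1] / 0.00890833 ) = 18700 / 213.138887 = 87.7362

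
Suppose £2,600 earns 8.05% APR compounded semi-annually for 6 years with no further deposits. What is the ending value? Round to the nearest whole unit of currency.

£4,175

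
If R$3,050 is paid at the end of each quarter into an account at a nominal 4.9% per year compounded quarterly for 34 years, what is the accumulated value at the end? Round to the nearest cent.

R$1,055,095.41

With 4 periods per year: i = 0.01225, n = 136.
Accumulation factor s(136|0.01225) = 345.932922; FV = 3050 × 345.932922 = 1,055,095.4120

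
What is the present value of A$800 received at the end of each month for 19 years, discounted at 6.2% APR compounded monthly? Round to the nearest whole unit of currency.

A$107,020

Periodic rate i = 0.062/12 = 0.00516667; n = 19 × 12 = 228 periods.
Annuity factor a(228|0.00516667) = 133.775016; PV = 800 × 133.775016 = 107,020.0125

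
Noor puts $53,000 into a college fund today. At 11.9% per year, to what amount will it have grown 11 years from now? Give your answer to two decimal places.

FV = PV·(1+i)^n = 53,000 × 3.444538 = 182,560.5021

$182,560.50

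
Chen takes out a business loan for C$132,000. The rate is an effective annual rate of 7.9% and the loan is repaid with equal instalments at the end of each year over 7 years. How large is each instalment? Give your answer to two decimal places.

Annuity-PV factor = 5.224224; PMT = 132000 / 5.224224 = 25,266.9116

C$25,266.91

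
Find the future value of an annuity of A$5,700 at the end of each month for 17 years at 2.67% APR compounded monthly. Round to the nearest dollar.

A$1,469,567

Periodic rate i = 0.0267/12 = 0.002225; n = 17 × 12 = 204 periods.
FV = 5700 × [(1+0.002225)^204 − 1] / 0.002225 = 5700 × 257.818826 = 1,469,567.3075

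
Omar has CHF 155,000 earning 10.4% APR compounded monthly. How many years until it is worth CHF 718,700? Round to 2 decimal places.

Periodic rate i = 0.104/12 = 0.00866667.
(1+i)^n = 718700/155000 = 4.63677, so n = ln 4.63677 / ln 1.00867 = 177.7681 months
= 177.7681/12 years

14.81 years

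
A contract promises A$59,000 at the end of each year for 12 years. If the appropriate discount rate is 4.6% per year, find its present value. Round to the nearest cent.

A$534,931.79

PV = 59000 × [1 − (1+0.046)^(−12)] / 0.046 = 59000 × 9.066641 = 534,931.7912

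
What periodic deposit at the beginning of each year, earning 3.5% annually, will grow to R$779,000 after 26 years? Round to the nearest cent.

FV-annuity factor × (1+i) = 42.759060; PMT = 779000 / 42.759060 = 18,218.3611

R$18,218.36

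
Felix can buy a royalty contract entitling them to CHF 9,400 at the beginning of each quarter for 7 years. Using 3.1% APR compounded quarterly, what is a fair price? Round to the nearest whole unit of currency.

With 4 periods per year: i = 0.00775, n = 28.
PV = PMT · [1 − (1+i)^(−n)] / i × (1+i) = 9400 · 25.277800 = 237,611.3227
(annuity-due: payments at period start, so ×(1+i).)

CHF 237,611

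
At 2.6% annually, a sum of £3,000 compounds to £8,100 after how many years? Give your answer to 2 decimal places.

38.70 years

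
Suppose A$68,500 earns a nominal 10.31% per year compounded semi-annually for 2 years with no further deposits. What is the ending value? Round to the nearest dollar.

A$83,755

Periodic rate i = 0.1031/2 = 0.05155; n = 2 × 2 = 4 periods.
68,500 × (1+0.05155)^4 = 68,500 × 1.222699 = 83,754.9112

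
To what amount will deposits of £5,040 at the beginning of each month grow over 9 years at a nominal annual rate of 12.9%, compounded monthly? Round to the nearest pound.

i = 0.129/12 = 0.01075 per month; n = 9·12 = 108.
Accumulation factor s(108|0.01075) × (1+i) = 204.350270; FV = 5040 × 204.350270 = 1,029,925.3611
Payments are at the start of each period, so multiply by (1+i).

£1,029,925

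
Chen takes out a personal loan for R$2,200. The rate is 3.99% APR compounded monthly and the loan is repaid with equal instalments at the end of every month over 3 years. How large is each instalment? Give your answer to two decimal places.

R$64.94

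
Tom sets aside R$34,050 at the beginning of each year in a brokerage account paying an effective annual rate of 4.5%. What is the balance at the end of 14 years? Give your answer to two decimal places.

R$673,647.05

FV = 34050 × [(1+0.045)^14 − 1] / 0.045 × (1+i) = 34050 × 19.784054 = 673,647.0486
Payments are at the start of each period, so multiply by (1+i).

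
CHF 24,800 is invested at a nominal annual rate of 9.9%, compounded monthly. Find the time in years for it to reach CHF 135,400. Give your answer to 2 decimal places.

17.22 years

Periodic rate i = 0.099/12 = 0.00825.
n = ln(135400/24800) / ln(1+0.00825) = ln(5.45968) / 0.008216 = 206.5917 months
= 206.5917/12 years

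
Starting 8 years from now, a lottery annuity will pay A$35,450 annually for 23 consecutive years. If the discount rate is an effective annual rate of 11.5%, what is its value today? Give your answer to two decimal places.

A$132,110.80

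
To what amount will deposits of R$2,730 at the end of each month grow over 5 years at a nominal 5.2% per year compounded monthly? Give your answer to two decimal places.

Periodic rate i = 0.052/12 = 0.00433333; n = 5 × 12 = 60 periods.
Accumulation factor s(60|0.00433333) = 68.354259; FV = 2730 × 68.354259 = 186,607.1284

R$186,607.13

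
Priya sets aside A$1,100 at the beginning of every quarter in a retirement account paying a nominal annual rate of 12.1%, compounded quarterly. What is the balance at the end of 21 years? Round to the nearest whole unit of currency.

A$420,457

With 4 periods per year: i = 0.03025, n = 84.
FV = PMT · [(1+i)^n − 1] / i × (1+i) = 1100 · 382.233696 = 420,457.0657
Payments are at the start of each period, so multiply by (1+i).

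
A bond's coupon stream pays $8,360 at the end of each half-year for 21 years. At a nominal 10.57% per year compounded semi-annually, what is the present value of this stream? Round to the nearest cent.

Periodic rate i = 0.1057/2 = 0.05285; n = 21 × 2 = 42 periods.
Annuity factor a(42|0.05285) = 16.745962; PV = 8360 × 16.745962 = 139,996.2386

$139,996.24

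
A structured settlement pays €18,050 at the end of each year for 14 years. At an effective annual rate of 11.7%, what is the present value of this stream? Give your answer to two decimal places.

€121,498.19

PV = PMT · [1 − (1+i)^(−n)] / i = 18050 · 6.731201 = 121,498.1858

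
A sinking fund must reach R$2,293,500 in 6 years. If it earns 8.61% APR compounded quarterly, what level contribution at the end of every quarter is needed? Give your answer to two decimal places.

Periodic rate i = 0.0861/4 = 0.021525; n = 6 × 4 = 24 periods.
FV-annuity factor = 30.994427; PMT = 2.2935e+06 / 30.994427 = 73,997.1728

R$73,997.17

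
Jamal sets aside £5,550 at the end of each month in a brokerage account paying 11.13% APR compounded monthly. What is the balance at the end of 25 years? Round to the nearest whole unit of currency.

Periodic rate i = 0.1113/12 = 0.009275; n = 25 × 12 = 300 periods.
FV = 5550 × [(1+0.009275)^300 − 1] / 0.009275 = 5550 × 1612.232300 = 8,947,889.2655

£8,947,889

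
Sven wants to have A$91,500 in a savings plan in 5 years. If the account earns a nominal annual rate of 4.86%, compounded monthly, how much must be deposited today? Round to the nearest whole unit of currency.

A$71,796

Periodic rate i = 0.0486/12 = 0.00405; n = 5 × 12 = 60 periods.
PV = FV·(1+i)^(−n) = 91,500 × 0.784656 = 71,796.0688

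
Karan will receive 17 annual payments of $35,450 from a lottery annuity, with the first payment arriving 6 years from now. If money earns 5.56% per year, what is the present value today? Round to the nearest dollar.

PV at t=5 (ordinary 17-year annuity): 35450 × a(17|0.0556) = 35450 × 10.816989 = 383,462.2539
PV₀ = 383,462.2539 / (1+0.0556)^5 = 383,462.2539 / 1.310681 = 292,567.2523

$292,567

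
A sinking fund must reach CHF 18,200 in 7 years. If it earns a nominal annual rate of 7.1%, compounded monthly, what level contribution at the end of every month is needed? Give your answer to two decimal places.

CHF 167.89

Periodic rate i = 0.071/12 = 0.00591667; n = 7 × 12 = 84 periods.
FV-annuity factor = 108.401735; PMT = 18200 / 108.401735 = 167.8940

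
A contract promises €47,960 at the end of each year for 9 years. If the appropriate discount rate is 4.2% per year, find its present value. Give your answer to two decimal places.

€353,370.78

PV = 47960 × [1 − (1+0.042)^(−9)] / 0.042 = 47960 × 7.368031 = 353,370.7812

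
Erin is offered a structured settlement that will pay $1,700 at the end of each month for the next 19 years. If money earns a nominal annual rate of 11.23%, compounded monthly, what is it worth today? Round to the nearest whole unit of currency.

With 12 periods per year: i = 0.00935833, n = 228.
PV = PMT · [1 − (1+i)^(−n)] / i = 1700 · 94.078823 = 159,933.9991

$159,934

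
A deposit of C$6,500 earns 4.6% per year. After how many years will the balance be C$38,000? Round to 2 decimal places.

n = ln(38000/6500) / ln(1+0.046) = ln(5.84615) / 0.044973 = 39.2629 years

39.26 years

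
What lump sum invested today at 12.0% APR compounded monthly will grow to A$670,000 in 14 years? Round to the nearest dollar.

A$125,917

With 12 periods per year: i = 0.01, n = 168.
Discount factor = (1+0.01)^(−168) = 0.187936; PV = 670,000 × 0.187936 = 125,916.8954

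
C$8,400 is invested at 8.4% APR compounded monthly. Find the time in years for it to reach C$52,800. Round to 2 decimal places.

Periodic rate i = 0.084/12 = 0.007.
(1+i)^n = 52800/8400 = 6.28571, so n = ln 6.28571 / ln 1.007 = 263.5294 months
= 263.5294/12 years

21.96 years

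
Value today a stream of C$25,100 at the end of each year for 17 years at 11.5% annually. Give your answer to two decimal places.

C$183,960.16

PV = PMT · [1 − (1+i)^(−n)] / i = 25100 · 7.329090 = 183,960.1575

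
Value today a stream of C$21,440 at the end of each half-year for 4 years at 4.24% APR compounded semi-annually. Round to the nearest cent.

i = 0.0424/2 = 0.0212 per half-year; n = 4·2 = 8.
Annuity factor a(8|0.0212) = 7.287741; PV = 21440 × 7.287741 = 156,249.1767

C$156,249.18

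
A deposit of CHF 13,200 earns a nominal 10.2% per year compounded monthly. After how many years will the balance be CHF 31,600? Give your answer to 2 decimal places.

Periodic rate i = 0.102/12 = 0.0085.
n = ln(31600/13200) / ln(1+0.0085) = ln(2.39394) / 0.008464 = 103.1347 months
= 103.1347/12 years

8.59 years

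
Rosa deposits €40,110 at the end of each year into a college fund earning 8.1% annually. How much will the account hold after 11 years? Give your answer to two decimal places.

€671,222.24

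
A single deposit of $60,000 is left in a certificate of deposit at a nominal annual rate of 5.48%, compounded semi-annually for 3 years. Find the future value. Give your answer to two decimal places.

$70,564.88

i = 0.0548/2 = 0.0274 per half-year; n = 3·2 = 6.
FV = 60,000 × (1 + 0.0274)^6 = 70,564.8819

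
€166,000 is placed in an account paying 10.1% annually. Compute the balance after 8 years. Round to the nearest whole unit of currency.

FV = PV·(1+i)^n = 166,000 × 2.159228 = 358,431.8880

€358,432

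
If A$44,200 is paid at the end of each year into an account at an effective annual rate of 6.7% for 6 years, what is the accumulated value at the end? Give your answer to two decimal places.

FV = PMT · [(1+i)^n − 1] / i = 44200 · 7.099414 = 313,794.0856

A$313,794.09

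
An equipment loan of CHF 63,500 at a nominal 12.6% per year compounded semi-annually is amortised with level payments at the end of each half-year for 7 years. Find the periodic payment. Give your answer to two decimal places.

CHF 6,959.11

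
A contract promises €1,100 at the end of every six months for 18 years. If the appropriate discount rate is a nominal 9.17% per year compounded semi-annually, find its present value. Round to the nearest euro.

Periodic rate i = 0.0917/2 = 0.04585; n = 18 × 2 = 36 periods.
PV = 1100 × [1 − (1+0.04585)^(−36)] / 0.04585 = 1100 × 17.467527 = 19,214.2795

€19,214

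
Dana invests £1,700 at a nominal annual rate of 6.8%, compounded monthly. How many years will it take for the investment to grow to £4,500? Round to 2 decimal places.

Periodic rate i = 0.068/12 = 0.00566667.
(1+i)^n = 4500/1700 = 2.64706, so n = ln 2.64706 / ln 1.00567 = 172.2714 months
= 172.2714/12 years

14.36 years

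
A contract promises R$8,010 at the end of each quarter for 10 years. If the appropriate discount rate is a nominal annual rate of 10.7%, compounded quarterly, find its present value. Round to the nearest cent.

R$195,274.62

Periodic rate i = 0.107/4 = 0.02675; n = 10 × 4 = 40 periods.
Annuity factor a(40|0.02675) = 24.378854; PV = 8010 × 24.378854 = 195,274.6240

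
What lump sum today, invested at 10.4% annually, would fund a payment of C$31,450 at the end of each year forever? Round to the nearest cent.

PV = C/r = 31450/0.104 = 302,403.8462

C$302,403.85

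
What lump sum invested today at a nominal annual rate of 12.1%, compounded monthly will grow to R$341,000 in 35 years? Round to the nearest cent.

R$5,043.46

With 12 periods per year: i = 0.0100833, n = 420.
PV = FV·(1+i)^(−n) = 341,000 × 0.014790 = 5,043.4556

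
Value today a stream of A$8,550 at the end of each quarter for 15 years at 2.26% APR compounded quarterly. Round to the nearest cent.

i = 0.0226/4 = 0.00565 per quarter; n = 15·4 = 60.
Annuity factor a(60|0.00565) = 50.767692; PV = 8550 × 50.767692 = 434,063.7656

A$434,063.77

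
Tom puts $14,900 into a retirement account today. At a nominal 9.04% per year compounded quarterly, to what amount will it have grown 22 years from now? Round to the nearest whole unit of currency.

$106,487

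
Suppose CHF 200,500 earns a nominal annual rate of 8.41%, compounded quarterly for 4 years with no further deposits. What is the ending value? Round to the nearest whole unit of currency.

With 4 periods per year: i = 0.021025, n = 16.
FV = PV·(1+i)^n = 200,500 × 1.395025 = 279,702.5289

CHF 279,703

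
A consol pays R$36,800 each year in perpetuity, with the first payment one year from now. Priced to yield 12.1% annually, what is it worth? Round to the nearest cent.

PV = C/r = 36800/0.121 = 304,132.2314

R$304,132.23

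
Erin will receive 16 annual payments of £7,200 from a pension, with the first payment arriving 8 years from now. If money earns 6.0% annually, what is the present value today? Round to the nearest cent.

PV at t=7 (ordinary 16-year annuity): 7200 × a(16|0.06) = 7200 × 10.105895 = 72,762.4460
PV₀ = 72,762.4460 / (1+0.06)^7 = 72,762.4460 / 1.503630 = 48,391.1823

£48,391.18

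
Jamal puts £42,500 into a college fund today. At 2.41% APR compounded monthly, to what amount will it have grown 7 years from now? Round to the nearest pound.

£50,302

i = 0.0241/12 = 0.00200833 per month; n = 7·12 = 84.
FV = PV·(1+i)^n = 42,500 × 1.183565 = 50,301.5001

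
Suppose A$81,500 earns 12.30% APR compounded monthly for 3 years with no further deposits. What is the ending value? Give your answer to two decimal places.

A$117,651.25

Periodic rate i = 0.123/12 = 0.01025; n = 3 × 12 = 36 periods.
81,500 × (1+0.01025)^36 = 81,500 × 1.443574 = 117,651.2476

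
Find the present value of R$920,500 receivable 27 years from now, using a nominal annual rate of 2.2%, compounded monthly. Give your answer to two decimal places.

R$508,497.77

Periodic rate i = 0.022/12 = 0.00183333; n = 27 × 12 = 324 periods.
Discount factor = (1+0.00183333)^(−324) = 0.552415; PV = 920,500 × 0.552415 = 508,497.7731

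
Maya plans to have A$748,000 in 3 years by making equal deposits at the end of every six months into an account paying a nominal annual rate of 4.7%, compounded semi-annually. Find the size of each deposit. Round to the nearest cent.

A$117,540.92

Periodic rate i = 0.047/2 = 0.0235; n = 3 × 2 = 6 periods.
PMT = 748000 / ( [(1+0.0235)^6 − 1] / 0.0235 ) = 748000 / 6.363742 = 117,540.9151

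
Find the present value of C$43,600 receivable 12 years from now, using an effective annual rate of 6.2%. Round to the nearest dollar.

Discount factor = (1+0.062)^(−12) = 0.485854; PV = 43,600 × 0.485854 = 21,183.2352

C$21,183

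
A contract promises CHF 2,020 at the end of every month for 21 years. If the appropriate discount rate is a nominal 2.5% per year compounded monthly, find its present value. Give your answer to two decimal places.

CHF 395,714.60

With 12 periods per year: i = 0.00208333, n = 252.
PV = 2020 × [1 − (1+0.00208333)^(−252)] / 0.00208333 = 2020 × 195.898315 = 395,714.5959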